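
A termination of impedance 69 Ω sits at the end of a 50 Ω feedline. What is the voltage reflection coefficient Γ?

Γ = 0.16

Γ = (Z_L − Z_0)/(Z_L + Z_0) = (69 − 50)/(69 + 50) = 19/119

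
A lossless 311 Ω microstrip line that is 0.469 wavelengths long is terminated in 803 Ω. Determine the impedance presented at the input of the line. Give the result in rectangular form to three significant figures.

Z_in ≈ 662 + j276 Ω

βl = 2π × 0.469 = 169°
tan(βl) = tan(169°) = -0.197
Z_in = Z_0·(Z_L + jZ_0·tanβl)/(Z_0 + jZ_L·tanβl)
     = 311·(803 − j61.4)/(311 − j158)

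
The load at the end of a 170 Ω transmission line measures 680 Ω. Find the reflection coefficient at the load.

Γ = 0.6

Γ = (Z_L − Z_0)/(Z_L + Z_0) = (680 − 170)/(680 + 170) = 510/850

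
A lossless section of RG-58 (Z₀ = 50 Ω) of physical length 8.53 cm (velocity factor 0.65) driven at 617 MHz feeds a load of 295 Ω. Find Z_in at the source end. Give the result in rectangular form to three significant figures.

Z_in ≈ 8.6 + j6.1 Ω

λ = v/f = 0.65·c / 617 MHz = 0.316 m
βl = 2π·l/λ = 2π × 0.27 = 97.2°
tan(βl) = tan(97.2°) = -7.96
Z_in = Z_0·(Z_L + jZ_0·tanβl)/(Z_0 + jZ_L·tanβl)
     = 50·(295 − j398)/(50 − j2350)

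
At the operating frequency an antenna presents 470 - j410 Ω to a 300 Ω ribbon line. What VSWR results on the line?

VSWR ≈ 3.07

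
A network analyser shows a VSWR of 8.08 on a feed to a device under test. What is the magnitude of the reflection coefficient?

|Γ| ≈ 0.78

|Γ| = (S − 1)/(S + 1) = (8.08 − 1)/(8.08 + 1) = 7.08/9.08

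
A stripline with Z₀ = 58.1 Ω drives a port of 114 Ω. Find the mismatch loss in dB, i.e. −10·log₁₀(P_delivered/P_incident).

Γ = (114 − 58.1)/(114 + 58.1) = 0.325
|Γ|² = 0.106, so P_del/P_inc = 1 − |Γ|² = 0.894
ML = −10·log₁₀(1 − |Γ|²)

mismatch loss ≈ 0.484 dB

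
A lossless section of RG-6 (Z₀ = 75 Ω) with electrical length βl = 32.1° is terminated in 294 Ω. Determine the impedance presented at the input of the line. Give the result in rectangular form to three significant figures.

tan(βl) = tan(32.1°) = 0.627
Z_in = Z_0·(Z_L + jZ_0·tanβl)/(Z_0 + jZ_L·tanβl)
     = 75·(294 + j47)/(75 + j184)

Z_in ≈ 58.1 − j95.9 Ω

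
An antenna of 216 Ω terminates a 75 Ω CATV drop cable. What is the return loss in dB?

RL ≈ 6.29 dB

Γ = (216 − 75)/(216 + 75) = 0.485
RL = −20·log₁₀|Γ| = −20·log₁₀(0.485)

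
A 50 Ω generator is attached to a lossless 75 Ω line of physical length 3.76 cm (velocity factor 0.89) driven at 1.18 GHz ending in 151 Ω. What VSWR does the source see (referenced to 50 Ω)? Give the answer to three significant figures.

λ = v/f = 0.89·c / 1.18 GHz = 0.226 m
βl = 2π·l/λ = 2π × 0.166 = 59.8°
tan(βl) = 1.72
Z_in = Z_0·(Z_L + jZ_0·tanβl)/(Z_0 + jZ_L·tanβl) = 46 − j30.3 Ω
Γ_s = (Z_in − Z_s)/(Z_in + Z_s) = (-3.99 − j30.3)/(96 − j30.3), |Γ_s| = 0.304
VSWR = (1 + |Γ_s|)/(1 − |Γ_s|)

VSWR ≈ 1.87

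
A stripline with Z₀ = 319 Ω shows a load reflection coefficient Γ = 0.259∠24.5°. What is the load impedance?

Z_L ≈ 500 + j115 Ω

Z_L = Z_0·(1 + Γ)/(1 − Γ) = 319·(1.24 + j0.107)/(0.764 − j0.107)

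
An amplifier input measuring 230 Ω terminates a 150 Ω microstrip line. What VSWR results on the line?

VSWR ≈ 1.53

Γ = (230 − 150)/(230 + 150) = 0.211
VSWR = (1 + 0.211)/(1 − 0.211)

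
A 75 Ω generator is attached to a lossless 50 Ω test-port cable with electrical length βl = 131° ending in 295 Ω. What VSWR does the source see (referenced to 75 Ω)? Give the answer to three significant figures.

tan(βl) = -1.15
Z_in = Z_0·(Z_L + jZ_0·tanβl)/(Z_0 + jZ_L·tanβl) = 14.6 + j41.3 Ω
Γ_s = (Z_in − Z_s)/(Z_in + Z_s) = (-60.4 + j41.3)/(89.6 + j41.3), |Γ_s| = 0.742
VSWR = (1 + |Γ_s|)/(1 − |Γ_s|)

VSWR ≈ 6.76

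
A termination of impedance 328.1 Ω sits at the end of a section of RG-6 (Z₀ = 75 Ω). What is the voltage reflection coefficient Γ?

Γ = 0.628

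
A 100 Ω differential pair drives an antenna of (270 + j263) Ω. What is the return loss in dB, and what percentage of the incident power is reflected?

Γ = (170 + j263)/(370 + j263), |Γ| = 0.69
RL = −20·log₁₀(0.69) = 3.22 dB
P_refl/P_inc = |Γ|² = 0.476

RL ≈ 3.22 dB; 47.6% of incident power reflected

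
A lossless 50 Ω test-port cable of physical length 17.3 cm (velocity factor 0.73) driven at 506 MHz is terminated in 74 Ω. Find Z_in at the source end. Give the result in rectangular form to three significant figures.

Z_in ≈ 52.4 + j20 Ω

λ = v/f = 0.73·c / 506 MHz = 0.433 m
βl = 2π·l/λ = 2π × 0.4 = 144°
tan(βl) = tan(144°) = -0.729
Z_in = Z_0·(Z_L + jZ_0·tanβl)/(Z_0 + jZ_L·tanβl)
     = 50·(74 − j36.5)/(50 − j54)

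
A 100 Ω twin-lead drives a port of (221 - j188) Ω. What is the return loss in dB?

RL ≈ 4.42 dB

Γ = (121 − j188)/(321 − j188), |Γ| = 0.601
RL = −20·log₁₀|Γ| = −20·log₁₀(0.601)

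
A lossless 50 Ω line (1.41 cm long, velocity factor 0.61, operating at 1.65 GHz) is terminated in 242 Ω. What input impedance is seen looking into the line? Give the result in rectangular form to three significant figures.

Z_in ≈ 19.3 − j44.8 Ω

λ = v/f = 0.61·c / 1.65 GHz = 0.111 m
βl = 2π·l/λ = 2π × 0.127 = 45.8°
tan(βl) = tan(45.8°) = 1.03
Z_in = Z_0·(Z_L + jZ_0·tanβl)/(Z_0 + jZ_L·tanβl)
     = 50·(242 + j51.4)/(50 + j249)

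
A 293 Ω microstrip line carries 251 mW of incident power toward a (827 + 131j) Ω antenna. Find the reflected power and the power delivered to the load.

P_reflected ≈ 59.7 mW; P_delivered ≈ 191 mW

|Γ| = |(534 + j131)/(1120 + j131)| = 0.488
|Γ|² = 0.238
P_refl = |Γ|²·P_inc = 59.7 mW, P_del = (1 − |Γ|²)·P_inc = 191 mW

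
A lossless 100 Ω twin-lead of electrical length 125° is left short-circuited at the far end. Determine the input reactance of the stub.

tan(βl) = -1.43
For a short-circuited stub, Z_in = jZ_0·tan(βl)

X_in ≈ -143 Ω (capacitive)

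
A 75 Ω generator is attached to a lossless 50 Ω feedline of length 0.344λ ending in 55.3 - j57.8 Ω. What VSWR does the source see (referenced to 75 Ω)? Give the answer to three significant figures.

VSWR ≈ 2.5

βl = 2π × 0.344 = 124°
tan(βl) = -1.49
Z_in = Z_0·(Z_L + jZ_0·tanβl)/(Z_0 + jZ_L·tanβl) = 54.9 + j57.6 Ω
Γ_s = (Z_in − Z_s)/(Z_in + Z_s) = (-20.1 + j57.6)/(130 + j57.6), |Γ_s| = 0.429
VSWR = (1 + |Γ_s|)/(1 − |Γ_s|)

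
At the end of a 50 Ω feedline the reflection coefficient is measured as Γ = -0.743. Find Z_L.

Z_L = Z_0·(1 + Γ)/(1 − Γ) = 50·(0.257)/(1.74)

Z_L ≈ 7.37 Ω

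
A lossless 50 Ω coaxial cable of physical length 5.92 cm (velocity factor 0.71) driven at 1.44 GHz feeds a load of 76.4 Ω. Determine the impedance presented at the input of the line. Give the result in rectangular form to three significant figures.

λ = v/f = 0.71·c / 1.44 GHz = 0.148 m
βl = 2π·l/λ = 2π × 0.4 = 144°
tan(βl) = tan(144°) = -0.724
Z_in = Z_0·(Z_L + jZ_0·tanβl)/(Z_0 + jZ_L·tanβl)
     = 50·(76.4 − j36.2)/(50 − j55.3)

Z_in ≈ 52.4 + j21.7 Ω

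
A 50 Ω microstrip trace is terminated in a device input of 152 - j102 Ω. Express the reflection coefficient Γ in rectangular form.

Γ = (Z_L − Z_0)/(Z_L + Z_0) = (102 − j102)/(202 − j102)

Γ ≈ 0.606 − j0.199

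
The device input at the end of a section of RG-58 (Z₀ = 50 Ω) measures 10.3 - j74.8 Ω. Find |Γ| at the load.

Γ = (Z_L − Z_0)/(Z_L + Z_0) = (-39.7 − j74.8)/(60.3 − j74.8)
|Γ| = 84.7/96.1

|Γ| ≈ 0.881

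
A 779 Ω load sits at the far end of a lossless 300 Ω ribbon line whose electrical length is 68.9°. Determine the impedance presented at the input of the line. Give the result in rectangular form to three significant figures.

Z_in ≈ 130 − j96.5 Ω

tan(βl) = tan(68.9°) = 2.59
Z_in = Z_0·(Z_L + jZ_0·tanβl)/(Z_0 + jZ_L·tanβl)
     = 300·(779 + j777)/(300 + j2020)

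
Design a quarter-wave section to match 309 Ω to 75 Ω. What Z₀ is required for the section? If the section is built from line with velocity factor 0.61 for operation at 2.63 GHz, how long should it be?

Z_qwt ≈ 152 Ω; length ≈ 1.74 cm

Z_qwt = √(Z_0·R_L) = √(75 × 309) = √23180
λ = 0.61·c/f = 0.0696 m, so l = λ/4 = 0.0174 m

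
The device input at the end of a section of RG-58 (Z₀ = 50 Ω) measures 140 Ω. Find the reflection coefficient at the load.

Γ = 0.474

Γ = (Z_L − Z_0)/(Z_L + Z_0) = (140 − 50)/(140 + 50) = 90/190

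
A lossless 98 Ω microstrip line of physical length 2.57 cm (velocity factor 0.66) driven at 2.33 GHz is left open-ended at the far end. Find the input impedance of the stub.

Z_in ≈ +j33.5 Ω

λ = v/f = 0.66·c / 2.33 GHz = 0.085 m
βl = 2π·l/λ = 2π × 0.302 = 109°
tan(βl) = -2.93
For an open-ended stub, Z_in = −jZ_0·cot(βl) = −jZ_0/tan(βl)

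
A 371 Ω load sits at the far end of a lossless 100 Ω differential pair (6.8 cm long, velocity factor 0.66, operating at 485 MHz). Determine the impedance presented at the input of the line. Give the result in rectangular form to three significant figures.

λ = v/f = 0.66·c / 485 MHz = 0.408 m
βl = 2π·l/λ = 2π × 0.167 = 60°
tan(βl) = tan(60°) = 1.73
Z_in = Z_0·(Z_L + jZ_0·tanβl)/(Z_0 + jZ_L·tanβl)
     = 100·(371 + j173)/(100 + j642)

Z_in ≈ 35.1 − j52.3 Ω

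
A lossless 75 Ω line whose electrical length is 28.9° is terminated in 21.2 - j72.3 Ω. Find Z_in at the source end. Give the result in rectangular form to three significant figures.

tan(βl) = tan(28.9°) = 0.552
Z_in = Z_0·(Z_L + jZ_0·tanβl)/(Z_0 + jZ_L·tanβl)
     = 75·(21.2 − j30.9)/(115 + j11.7)

Z_in ≈ 11.7 − j21.4 Ω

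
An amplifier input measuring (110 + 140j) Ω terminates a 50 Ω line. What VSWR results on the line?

VSWR ≈ 6.05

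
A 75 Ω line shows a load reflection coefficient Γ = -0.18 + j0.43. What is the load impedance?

Z_L = Z_0·(1 + Γ)/(1 − Γ) = 75·(0.82 + j0.43)/(1.18 − j0.43)

Z_L ≈ 37.2 + j40.9 Ω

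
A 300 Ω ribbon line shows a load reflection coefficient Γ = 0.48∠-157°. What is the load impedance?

Z_L ≈ 109 − j53.2 Ω

Z_L = Z_0·(1 + Γ)/(1 − Γ) = 300·(0.558 − j0.188)/(1.44 + j0.188)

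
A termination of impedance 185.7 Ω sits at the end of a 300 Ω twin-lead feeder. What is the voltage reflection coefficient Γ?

Γ = -0.235

Γ = (Z_L − Z_0)/(Z_L + Z_0) = (185.7 − 300)/(185.7 + 300) = -114.3/485.7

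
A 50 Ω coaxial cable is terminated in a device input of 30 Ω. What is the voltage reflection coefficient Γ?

Γ = -0.25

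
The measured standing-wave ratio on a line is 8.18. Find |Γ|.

|Γ| = (S − 1)/(S + 1) = (8.18 − 1)/(8.18 + 1) = 7.18/9.18

|Γ| ≈ 0.782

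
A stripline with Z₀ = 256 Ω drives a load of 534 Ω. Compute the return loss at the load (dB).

RL ≈ 9.07 dB

Γ = (534 − 256)/(534 + 256) = 0.352
RL = −20·log₁₀|Γ| = −20·log₁₀(0.352)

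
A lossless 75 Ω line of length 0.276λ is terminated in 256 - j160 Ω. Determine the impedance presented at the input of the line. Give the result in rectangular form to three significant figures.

βl = 2π × 0.276 = 99.4°
tan(βl) = tan(99.4°) = -6.07
Z_in = Z_0·(Z_L + jZ_0·tanβl)/(Z_0 + jZ_L·tanβl)
     = 75·(256 − j615)/(-896 − j1550)

Z_in ≈ 16.9 + j22.1 Ω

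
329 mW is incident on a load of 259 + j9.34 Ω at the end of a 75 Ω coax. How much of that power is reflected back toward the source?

|Γ| = |(184 + j9.34)/(334 + j9.34)| = 0.551
|Γ|² = 0.304
P_refl = |Γ|²·P_inc = 100 mW, P_del = (1 − |Γ|²)·P_inc = 229 mW

P_reflected ≈ 100 mW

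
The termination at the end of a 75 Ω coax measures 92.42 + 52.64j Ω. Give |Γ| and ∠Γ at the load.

Γ ≈ 0.316 ∠ 54.2°

Γ = (Z_L − Z_0)/(Z_L + Z_0) = (17.42 + j52.64)/(167.4 + j52.64)
|Γ| = 55.4/176 = 0.316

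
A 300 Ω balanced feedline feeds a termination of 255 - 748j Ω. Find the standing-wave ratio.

Γ = (Z_L − Z_0)/(Z_L + Z_0) = (-45 − j748)/(555 − j748)
|Γ| = 749/931 = 0.805
VSWR = (1 + |Γ|)/(1 − |Γ|) = 1.8/0.195

VSWR ≈ 9.23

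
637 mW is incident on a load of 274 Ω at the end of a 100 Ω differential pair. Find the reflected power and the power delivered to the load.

Γ = (274 − 100)/(274 + 100) = 0.465
|Γ|² = 0.216
P_refl = |Γ|²·P_inc = 138 mW, P_del = (1 − |Γ|²)·P_inc = 499 mW

P_reflected ≈ 138 mW; P_delivered ≈ 499 mW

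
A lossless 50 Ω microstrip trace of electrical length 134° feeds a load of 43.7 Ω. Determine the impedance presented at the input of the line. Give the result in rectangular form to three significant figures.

tan(βl) = tan(134°) = -1.04
Z_in = Z_0·(Z_L + jZ_0·tanβl)/(Z_0 + jZ_L·tanβl)
     = 50·(43.7 − j51.8)/(50 − j45.3)

Z_in ≈ 49.8 − j6.72 Ω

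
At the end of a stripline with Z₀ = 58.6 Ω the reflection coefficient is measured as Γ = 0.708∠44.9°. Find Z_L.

Z_L ≈ 58.7 + j118 Ω

Z_L = Z_0·(1 + Γ)/(1 − Γ) = 58.6·(1.5 + j0.5)/(0.498 − j0.5)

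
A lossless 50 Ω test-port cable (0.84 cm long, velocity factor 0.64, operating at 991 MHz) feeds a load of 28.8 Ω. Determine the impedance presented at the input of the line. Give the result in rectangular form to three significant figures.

Z_in ≈ 30.3 + j9.1 Ω

λ = v/f = 0.64·c / 991 MHz = 0.194 m
βl = 2π·l/λ = 2π × 0.0434 = 15.6°
tan(βl) = tan(15.6°) = 0.279
Z_in = Z_0·(Z_L + jZ_0·tanβl)/(Z_0 + jZ_L·tanβl)
     = 50·(28.8 + j14)/(50 + j8.05)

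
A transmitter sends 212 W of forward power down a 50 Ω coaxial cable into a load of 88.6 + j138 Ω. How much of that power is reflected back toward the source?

P_reflected ≈ 114 W

|Γ| = |(38.6 + j138)/(138.6 + j138)| = 0.733
|Γ|² = 0.537
P_refl = |Γ|²·P_inc = 114 W, P_del = (1 − |Γ|²)·P_inc = 98.2 W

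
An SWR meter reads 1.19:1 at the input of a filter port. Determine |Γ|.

|Γ| ≈ 0.0868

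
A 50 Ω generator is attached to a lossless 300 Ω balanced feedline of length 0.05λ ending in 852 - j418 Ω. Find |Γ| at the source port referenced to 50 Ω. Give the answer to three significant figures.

βl = 2π × 0.05 = 18°
tan(βl) = 0.325
Z_in = Z_0·(Z_L + jZ_0·tanβl)/(Z_0 + jZ_L·tanβl) = 318 − j423 Ω
Γ_s = (Z_in − Z_s)/(Z_in + Z_s) = (268 − j423)/(368 − j423), |Γ_s| = 0.893

|Γ| ≈ 0.893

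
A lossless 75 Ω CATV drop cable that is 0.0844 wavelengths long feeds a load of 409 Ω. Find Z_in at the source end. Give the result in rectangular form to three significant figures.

βl = 2π × 0.0844 = 30.4°
tan(βl) = tan(30.4°) = 0.586
Z_in = Z_0·(Z_L + jZ_0·tanβl)/(Z_0 + jZ_L·tanβl)
     = 75·(409 + j44)/(75 + j240)

Z_in ≈ 49 − j113 Ω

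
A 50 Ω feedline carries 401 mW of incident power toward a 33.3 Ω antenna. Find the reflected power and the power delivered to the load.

P_reflected ≈ 16.1 mW; P_delivered ≈ 385 mW

Γ = (33.3 − 50)/(33.3 + 50) = -0.2
|Γ|² = 0.0402
P_refl = |Γ|²·P_inc = 16.1 mW, P_del = (1 − |Γ|²)·P_inc = 385 mW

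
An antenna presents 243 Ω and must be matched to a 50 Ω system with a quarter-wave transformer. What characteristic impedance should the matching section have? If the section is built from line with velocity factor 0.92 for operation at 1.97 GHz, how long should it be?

Z_qwt = √(Z_0·R_L) = √(50 × 243) = √12150
λ = 0.92·c/f = 0.14 m, so l = λ/4 = 0.035 m

Z_qwt ≈ 110 Ω; length ≈ 3.5 cm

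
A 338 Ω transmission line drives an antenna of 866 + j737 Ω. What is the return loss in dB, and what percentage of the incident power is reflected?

RL ≈ 3.85 dB; 41.2% of incident power reflected

Γ = (528 + j737)/(1204 + j737), |Γ| = 0.642
RL = −20·log₁₀(0.642) = 3.85 dB
P_refl/P_inc = |Γ|² = 0.412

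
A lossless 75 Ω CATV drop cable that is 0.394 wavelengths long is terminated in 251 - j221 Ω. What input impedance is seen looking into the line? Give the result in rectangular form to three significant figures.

βl = 2π × 0.394 = 142°
tan(βl) = tan(142°) = -0.786
Z_in = Z_0·(Z_L + jZ_0·tanβl)/(Z_0 + jZ_L·tanβl)
     = 75·(251 − j280)/(-98.7 − j197)

Z_in ≈ 47 + j119 Ω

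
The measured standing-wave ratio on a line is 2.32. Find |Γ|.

|Γ| = (S − 1)/(S + 1) = (2.32 − 1)/(2.32 + 1) = 1.32/3.32

|Γ| ≈ 0.398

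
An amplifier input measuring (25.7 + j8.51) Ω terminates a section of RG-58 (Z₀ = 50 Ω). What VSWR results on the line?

VSWR ≈ 2.02

Γ = (Z_L − Z_0)/(Z_L + Z_0) = (-24.3 + j8.51)/(75.7 + j8.51)
|Γ| = 25.7/76.2 = 0.338
VSWR = (1 + |Γ|)/(1 − |Γ|) = 1.34/0.662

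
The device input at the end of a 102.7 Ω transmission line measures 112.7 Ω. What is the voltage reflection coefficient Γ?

Γ = (Z_L − Z_0)/(Z_L + Z_0) = (112.7 − 102.7)/(112.7 + 102.7) = 10/215.4

Γ = 0.0464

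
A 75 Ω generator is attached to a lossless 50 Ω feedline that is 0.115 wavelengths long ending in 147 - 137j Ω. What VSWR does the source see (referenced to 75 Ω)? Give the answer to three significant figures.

βl = 2π × 0.115 = 41.4°
tan(βl) = 0.882
Z_in = Z_0·(Z_L + jZ_0·tanβl)/(Z_0 + jZ_L·tanβl) = 14.2 − j38 Ω
Γ_s = (Z_in − Z_s)/(Z_in + Z_s) = (-60.8 − j38)/(89.2 − j38), |Γ_s| = 0.739
VSWR = (1 + |Γ_s|)/(1 − |Γ_s|)

VSWR ≈ 6.67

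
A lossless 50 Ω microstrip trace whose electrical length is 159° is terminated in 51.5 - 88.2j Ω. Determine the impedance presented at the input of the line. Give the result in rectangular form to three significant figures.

Z_in ≈ 227 − j54.9 Ω

tan(βl) = tan(159°) = -0.384
Z_in = Z_0·(Z_L + jZ_0·tanβl)/(Z_0 + jZ_L·tanβl)
     = 50·(51.5 − j107)/(16.1 − j19.8)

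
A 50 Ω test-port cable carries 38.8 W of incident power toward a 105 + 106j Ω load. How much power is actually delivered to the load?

P_delivered ≈ 23.1 W

|Γ| = |(55 + j106)/(155 + j106)| = 0.636
|Γ|² = 0.404
P_refl = |Γ|²·P_inc = 15.7 W, P_del = (1 − |Γ|²)·P_inc = 23.1 W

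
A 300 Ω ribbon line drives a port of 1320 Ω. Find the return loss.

Γ = (1320 − 300)/(1320 + 300) = 0.63
RL = −20·log₁₀|Γ| = −20·log₁₀(0.63)

RL ≈ 4.02 dB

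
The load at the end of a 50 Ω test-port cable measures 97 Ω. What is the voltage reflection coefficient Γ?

Γ = (Z_L − Z_0)/(Z_L + Z_0) = (97 − 50)/(97 + 50) = 47/147

Γ = 0.32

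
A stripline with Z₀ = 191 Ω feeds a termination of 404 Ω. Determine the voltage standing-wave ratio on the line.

VSWR ≈ 2.12

Γ = (404 − 191)/(404 + 191) = 0.358
VSWR = (1 + 0.358)/(1 − 0.358)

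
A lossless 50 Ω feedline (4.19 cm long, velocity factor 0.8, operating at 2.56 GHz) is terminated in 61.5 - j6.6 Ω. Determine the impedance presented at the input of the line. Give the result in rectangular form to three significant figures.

Z_in ≈ 63.1 + j3.09 Ω

λ = v/f = 0.8·c / 2.56 GHz = 0.0938 m
βl = 2π·l/λ = 2π × 0.447 = 161°
tan(βl) = tan(161°) = -0.346
Z_in = Z_0·(Z_L + jZ_0·tanβl)/(Z_0 + jZ_L·tanβl)
     = 50·(61.5 − j23.9)/(47.7 − j21.3)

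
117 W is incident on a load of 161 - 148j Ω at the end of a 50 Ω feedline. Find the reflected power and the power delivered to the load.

P_reflected ≈ 60.3 W; P_delivered ≈ 56.7 W

|Γ| = |(111 − j148)/(211 − j148)| = 0.718
|Γ|² = 0.515
P_refl = |Γ|²·P_inc = 60.3 W, P_del = (1 − |Γ|²)·P_inc = 56.7 W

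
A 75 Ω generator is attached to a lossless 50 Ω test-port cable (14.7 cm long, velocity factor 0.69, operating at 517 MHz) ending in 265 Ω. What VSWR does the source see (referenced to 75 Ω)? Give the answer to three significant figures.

VSWR ≈ 5.99

λ = v/f = 0.69·c / 517 MHz = 0.4 m
βl = 2π·l/λ = 2π × 0.367 = 132°
tan(βl) = -1.1
Z_in = Z_0·(Z_L + jZ_0·tanβl)/(Z_0 + jZ_L·tanβl) = 16.7 + j42.4 Ω
Γ_s = (Z_in − Z_s)/(Z_in + Z_s) = (-58.3 + j42.4)/(91.7 + j42.4), |Γ_s| = 0.714
VSWR = (1 + |Γ_s|)/(1 − |Γ_s|)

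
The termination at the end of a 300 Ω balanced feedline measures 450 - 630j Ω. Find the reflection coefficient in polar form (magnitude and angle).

Γ ≈ 0.661 ∠ -36.6°

Γ = (Z_L − Z_0)/(Z_L + Z_0) = (150 − j630)/(750 − j630)
|Γ| = 648/979 = 0.661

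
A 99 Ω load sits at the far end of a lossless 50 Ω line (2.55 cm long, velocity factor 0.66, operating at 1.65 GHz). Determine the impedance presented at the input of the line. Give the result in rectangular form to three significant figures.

Z_in ≈ 26.3 − j8.81 Ω

λ = v/f = 0.66·c / 1.65 GHz = 0.12 m
βl = 2π·l/λ = 2π × 0.212 = 76.5°
tan(βl) = tan(76.5°) = 4.17
Z_in = Z_0·(Z_L + jZ_0·tanβl)/(Z_0 + jZ_L·tanβl)
     = 50·(99 + j208)/(50 + j412)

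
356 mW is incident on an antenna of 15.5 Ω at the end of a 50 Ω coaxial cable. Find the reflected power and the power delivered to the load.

P_reflected ≈ 98.8 mW; P_delivered ≈ 257 mW

Γ = (15.5 − 50)/(15.5 + 50) = -0.527
|Γ|² = 0.277
P_refl = |Γ|²·P_inc = 98.8 mW, P_del = (1 − |Γ|²)·P_inc = 257 mW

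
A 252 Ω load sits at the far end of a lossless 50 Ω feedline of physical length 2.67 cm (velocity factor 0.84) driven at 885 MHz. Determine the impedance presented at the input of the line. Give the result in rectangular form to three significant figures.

Z_in ≈ 29.5 − j66 Ω

λ = v/f = 0.84·c / 885 MHz = 0.285 m
βl = 2π·l/λ = 2π × 0.0938 = 33.8°
tan(βl) = tan(33.8°) = 0.668
Z_in = Z_0·(Z_L + jZ_0·tanβl)/(Z_0 + jZ_L·tanβl)
     = 50·(252 + j33.4)/(50 + j168)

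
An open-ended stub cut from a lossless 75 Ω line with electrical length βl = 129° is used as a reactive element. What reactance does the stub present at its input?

tan(βl) = -1.23
For an open-ended stub, Z_in = −jZ_0·cot(βl) = −jZ_0/tan(βl)

X_in ≈ 60.7 Ω (inductive)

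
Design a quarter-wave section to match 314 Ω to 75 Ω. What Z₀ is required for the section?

Z_qwt = √(Z_0·R_L) = √(75 × 314) = √23550

Z_qwt ≈ 153 Ω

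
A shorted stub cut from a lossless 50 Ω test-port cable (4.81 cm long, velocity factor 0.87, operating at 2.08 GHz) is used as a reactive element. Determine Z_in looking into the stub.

λ = v/f = 0.87·c / 2.08 GHz = 0.125 m
βl = 2π·l/λ = 2π × 0.383 = 138°
tan(βl) = -0.9
For a shorted stub, Z_in = jZ_0·tan(βl)

Z_in ≈ −j45 Ω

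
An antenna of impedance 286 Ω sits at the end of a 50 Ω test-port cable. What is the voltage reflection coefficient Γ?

Γ = 0.702

Γ = (Z_L − Z_0)/(Z_L + Z_0) = (286 − 50)/(286 + 50) = 236/336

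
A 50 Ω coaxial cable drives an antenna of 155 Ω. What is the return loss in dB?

Γ = (155 − 50)/(155 + 50) = 0.512
RL = −20·log₁₀|Γ| = −20·log₁₀(0.512)

RL ≈ 5.81 dB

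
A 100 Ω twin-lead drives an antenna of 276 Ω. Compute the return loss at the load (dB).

RL ≈ 6.59 dB

Γ = (276 − 100)/(276 + 100) = 0.468
RL = −20·log₁₀|Γ| = −20·log₁₀(0.468)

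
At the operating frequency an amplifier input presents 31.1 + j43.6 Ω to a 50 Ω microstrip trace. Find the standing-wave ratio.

VSWR ≈ 3.13

Γ = (Z_L − Z_0)/(Z_L + Z_0) = (-18.9 + j43.6)/(81.1 + j43.6)
|Γ| = 47.5/92.1 = 0.516
VSWR = (1 + |Γ|)/(1 − |Γ|) = 1.52/0.484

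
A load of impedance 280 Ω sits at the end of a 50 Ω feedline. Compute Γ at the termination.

Γ = 0.697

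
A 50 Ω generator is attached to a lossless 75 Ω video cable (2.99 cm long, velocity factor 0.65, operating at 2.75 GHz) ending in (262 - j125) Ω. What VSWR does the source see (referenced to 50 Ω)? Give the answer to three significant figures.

λ = v/f = 0.65·c / 2.75 GHz = 0.0709 m
βl = 2π·l/λ = 2π × 0.422 = 152°
tan(βl) = -0.536
Z_in = Z_0·(Z_L + jZ_0·tanβl)/(Z_0 + jZ_L·tanβl) = 95.8 + j134 Ω
Γ_s = (Z_in − Z_s)/(Z_in + Z_s) = (45.8 + j134)/(146 + j134), |Γ_s| = 0.716
VSWR = (1 + |Γ_s|)/(1 − |Γ_s|)

VSWR ≈ 6.04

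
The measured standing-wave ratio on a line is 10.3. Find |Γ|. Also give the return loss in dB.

|Γ| = (S − 1)/(S + 1) = (10.3 − 1)/(10.3 + 1) = 9.3/11.3
RL = −20·log₁₀|Γ| = −20·log₁₀(0.823)

|Γ| ≈ 0.823; return loss ≈ 1.69 dB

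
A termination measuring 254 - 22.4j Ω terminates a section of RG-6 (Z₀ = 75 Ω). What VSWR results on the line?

VSWR ≈ 3.42

Γ = (Z_L − Z_0)/(Z_L + Z_0) = (179 − j22.4)/(329 − j22.4)
|Γ| = 180/330 = 0.547
VSWR = (1 + |Γ|)/(1 − |Γ|) = 1.55/0.453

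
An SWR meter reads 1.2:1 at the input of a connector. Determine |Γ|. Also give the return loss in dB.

|Γ| = (S − 1)/(S + 1) = (1.2 − 1)/(1.2 + 1) = 0.2/2.2
RL = −20·log₁₀|Γ| = −20·log₁₀(0.0909)

|Γ| ≈ 0.0909; return loss ≈ 20.8 dB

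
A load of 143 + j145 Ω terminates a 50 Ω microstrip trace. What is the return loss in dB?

RL ≈ 2.93 dB

Γ = (93 + j145)/(193 + j145), |Γ| = 0.714
RL = −20·log₁₀|Γ| = −20·log₁₀(0.714)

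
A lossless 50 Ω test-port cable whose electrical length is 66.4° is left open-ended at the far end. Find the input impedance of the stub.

tan(βl) = 2.29
For an open-ended stub, Z_in = −jZ_0·cot(βl) = −jZ_0/tan(βl)

Z_in ≈ −j21.8 Ω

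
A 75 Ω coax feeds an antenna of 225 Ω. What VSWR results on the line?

VSWR ≈ 3

Γ = (225 − 75)/(225 + 75) = 0.5
VSWR = (1 + 0.5)/(1 − 0.5)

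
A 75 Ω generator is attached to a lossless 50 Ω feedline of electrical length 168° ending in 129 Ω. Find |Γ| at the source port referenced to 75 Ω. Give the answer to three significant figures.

tan(βl) = -0.213
Z_in = Z_0·(Z_L + jZ_0·tanβl)/(Z_0 + jZ_L·tanβl) = 104 + j46.2 Ω
Γ_s = (Z_in − Z_s)/(Z_in + Z_s) = (28.7 + j46.2)/(179 + j46.2), |Γ_s| = 0.295

|Γ| ≈ 0.295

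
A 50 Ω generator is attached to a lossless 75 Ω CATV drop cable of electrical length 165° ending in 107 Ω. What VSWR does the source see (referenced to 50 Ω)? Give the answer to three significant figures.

VSWR ≈ 2.09

tan(βl) = -0.268
Z_in = Z_0·(Z_L + jZ_0·tanβl)/(Z_0 + jZ_L·tanβl) = 100 + j18.2 Ω
Γ_s = (Z_in − Z_s)/(Z_in + Z_s) = (50.1 + j18.2)/(150 + j18.2), |Γ_s| = 0.352
VSWR = (1 + |Γ_s|)/(1 − |Γ_s|)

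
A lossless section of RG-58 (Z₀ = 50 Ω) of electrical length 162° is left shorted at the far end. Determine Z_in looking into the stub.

Z_in ≈ −j16.2 Ω

tan(βl) = -0.325
For a shorted stub, Z_in = jZ_0·tan(βl)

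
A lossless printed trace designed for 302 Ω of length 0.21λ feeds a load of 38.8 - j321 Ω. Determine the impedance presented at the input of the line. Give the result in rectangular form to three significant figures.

βl = 2π × 0.21 = 75.6°
tan(βl) = tan(75.6°) = 3.89
Z_in = Z_0·(Z_L + jZ_0·tanβl)/(Z_0 + jZ_L·tanβl)
     = 302·(38.8 + j855)/(1550 + j151)

Z_in ≈ 23.5 + j164 Ω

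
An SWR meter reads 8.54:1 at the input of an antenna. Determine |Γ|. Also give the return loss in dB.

|Γ| ≈ 0.79; return loss ≈ 2.04 dB

|Γ| = (S − 1)/(S + 1) = (8.54 − 1)/(8.54 + 1) = 7.54/9.54
RL = −20·log₁₀|Γ| = −20·log₁₀(0.79)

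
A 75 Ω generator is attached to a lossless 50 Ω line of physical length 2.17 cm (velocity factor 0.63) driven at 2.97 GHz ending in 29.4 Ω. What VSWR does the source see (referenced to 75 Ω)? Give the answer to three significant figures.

λ = v/f = 0.63·c / 2.97 GHz = 0.0636 m
βl = 2π·l/λ = 2π × 0.341 = 123°
tan(βl) = -1.55
Z_in = Z_0·(Z_L + jZ_0·tanβl)/(Z_0 + jZ_L·tanβl) = 54.7 − j27.7 Ω
Γ_s = (Z_in − Z_s)/(Z_in + Z_s) = (-20.3 − j27.7)/(130 − j27.7), |Γ_s| = 0.259
VSWR = (1 + |Γ_s|)/(1 − |Γ_s|)

VSWR ≈ 1.7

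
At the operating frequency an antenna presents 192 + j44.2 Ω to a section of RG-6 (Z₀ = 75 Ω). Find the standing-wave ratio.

Γ = (Z_L − Z_0)/(Z_L + Z_0) = (117 + j44.2)/(267 + j44.2)
|Γ| = 125/271 = 0.462
VSWR = (1 + |Γ|)/(1 − |Γ|) = 1.46/0.538

VSWR ≈ 2.72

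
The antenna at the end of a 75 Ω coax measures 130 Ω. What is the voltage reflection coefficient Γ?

Γ = 0.268

Γ = (Z_L − Z_0)/(Z_L + Z_0) = (130 − 75)/(130 + 75) = 55/205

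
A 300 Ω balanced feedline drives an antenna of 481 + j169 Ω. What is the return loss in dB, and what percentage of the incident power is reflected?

Γ = (181 + j169)/(781 + j169), |Γ| = 0.31
RL = −20·log₁₀(0.31) = 10.2 dB
P_refl/P_inc = |Γ|² = 0.096

RL ≈ 10.2 dB; 9.6% of incident power reflected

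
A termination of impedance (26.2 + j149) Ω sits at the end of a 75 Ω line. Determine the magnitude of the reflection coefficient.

Γ = (Z_L − Z_0)/(Z_L + Z_0) = (-48.8 + j149)/(101.2 + j149)
|Γ| = 157/180

|Γ| ≈ 0.87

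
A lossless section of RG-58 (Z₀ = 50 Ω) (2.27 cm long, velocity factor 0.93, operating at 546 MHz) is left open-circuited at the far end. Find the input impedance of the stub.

λ = v/f = 0.93·c / 546 MHz = 0.511 m
βl = 2π·l/λ = 2π × 0.0444 = 16°
tan(βl) = 0.287
For an open-circuited stub, Z_in = −jZ_0·cot(βl) = −jZ_0/tan(βl)

Z_in ≈ −j174 Ω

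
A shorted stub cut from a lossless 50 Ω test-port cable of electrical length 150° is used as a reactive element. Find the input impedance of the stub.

tan(βl) = -0.577
For a shorted stub, Z_in = jZ_0·tan(βl)

Z_in ≈ −j28.9 Ω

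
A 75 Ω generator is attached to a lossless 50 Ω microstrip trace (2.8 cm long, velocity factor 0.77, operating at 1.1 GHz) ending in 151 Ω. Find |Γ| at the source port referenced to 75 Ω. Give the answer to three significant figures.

λ = v/f = 0.77·c / 1.1 GHz = 0.21 m
βl = 2π·l/λ = 2π × 0.133 = 48°
tan(βl) = 1.11
Z_in = Z_0·(Z_L + jZ_0·tanβl)/(Z_0 + jZ_L·tanβl) = 27.5 − j36.8 Ω
Γ_s = (Z_in − Z_s)/(Z_in + Z_s) = (-47.5 − j36.8)/(103 − j36.8), |Γ_s| = 0.551

|Γ| ≈ 0.551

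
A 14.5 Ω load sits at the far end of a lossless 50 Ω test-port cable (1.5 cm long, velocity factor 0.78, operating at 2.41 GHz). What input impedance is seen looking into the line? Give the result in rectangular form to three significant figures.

λ = v/f = 0.78·c / 2.41 GHz = 0.0971 m
βl = 2π·l/λ = 2π × 0.154 = 55.6°
tan(βl) = tan(55.6°) = 1.46
Z_in = Z_0·(Z_L + jZ_0·tanβl)/(Z_0 + jZ_L·tanβl)
     = 50·(14.5 + j73.1)/(50 + j21.2)

Z_in ≈ 38.5 + j56.7 Ω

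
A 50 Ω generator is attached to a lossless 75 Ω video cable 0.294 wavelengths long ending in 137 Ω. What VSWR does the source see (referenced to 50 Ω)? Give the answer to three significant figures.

βl = 2π × 0.294 = 106°
tan(βl) = -3.52
Z_in = Z_0·(Z_L + jZ_0·tanβl)/(Z_0 + jZ_L·tanβl) = 43.3 + j14.6 Ω
Γ_s = (Z_in − Z_s)/(Z_in + Z_s) = (-6.68 + j14.6)/(93.3 + j14.6), |Γ_s| = 0.17
VSWR = (1 + |Γ_s|)/(1 − |Γ_s|)

VSWR ≈ 1.41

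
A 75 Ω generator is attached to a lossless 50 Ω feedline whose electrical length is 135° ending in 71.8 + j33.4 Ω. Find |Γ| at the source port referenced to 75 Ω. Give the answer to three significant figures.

|Γ| ≈ 0.453

tan(βl) = -1
Z_in = Z_0·(Z_L + jZ_0·tanβl)/(Z_0 + jZ_L·tanβl) = 29.6 + j15.6 Ω
Γ_s = (Z_in − Z_s)/(Z_in + Z_s) = (-45.4 + j15.6)/(105 + j15.6), |Γ_s| = 0.453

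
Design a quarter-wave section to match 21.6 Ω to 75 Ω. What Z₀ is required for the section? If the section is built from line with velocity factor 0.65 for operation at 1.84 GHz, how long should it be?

Z_qwt ≈ 40.2 Ω; length ≈ 2.65 cm

Z_qwt = √(Z_0·R_L) = √(75 × 21.6) = √1620
λ = 0.65·c/f = 0.106 m, so l = λ/4 = 0.0265 m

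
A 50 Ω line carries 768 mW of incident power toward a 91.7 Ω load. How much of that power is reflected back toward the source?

P_reflected ≈ 66.5 mW

Γ = (91.7 − 50)/(91.7 + 50) = 0.294
|Γ|² = 0.0866
P_refl = |Γ|²·P_inc = 66.5 mW, P_del = (1 − |Γ|²)·P_inc = 701 mW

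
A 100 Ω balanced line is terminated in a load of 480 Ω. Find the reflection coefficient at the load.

Γ = 0.655

Γ = (Z_L − Z_0)/(Z_L + Z_0) = (480 − 100)/(480 + 100) = 380/580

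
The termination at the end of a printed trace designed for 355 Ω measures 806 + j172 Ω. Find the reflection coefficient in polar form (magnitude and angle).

Γ = (Z_L − Z_0)/(Z_L + Z_0) = (451 + j172)/(1161 + j172)
|Γ| = 483/1170 = 0.411

Γ ≈ 0.411 ∠ 12.4°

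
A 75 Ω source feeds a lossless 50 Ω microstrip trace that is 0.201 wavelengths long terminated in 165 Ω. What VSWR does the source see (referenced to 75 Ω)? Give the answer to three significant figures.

βl = 2π × 0.201 = 72.4°
tan(βl) = 3.14
Z_in = Z_0·(Z_L + jZ_0·tanβl)/(Z_0 + jZ_L·tanβl) = 16.5 − j14.3 Ω
Γ_s = (Z_in − Z_s)/(Z_in + Z_s) = (-58.5 − j14.3)/(91.5 − j14.3), |Γ_s| = 0.65
VSWR = (1 + |Γ_s|)/(1 − |Γ_s|)

VSWR ≈ 4.71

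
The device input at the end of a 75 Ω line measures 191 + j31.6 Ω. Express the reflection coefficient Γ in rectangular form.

Γ ≈ 0.444 + j0.0661

Γ = (Z_L − Z_0)/(Z_L + Z_0) = (116 + j31.6)/(266 + j31.6)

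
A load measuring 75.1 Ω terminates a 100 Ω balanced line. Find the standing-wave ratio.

Γ = (75.1 − 100)/(75.1 + 100) = -0.142
VSWR = (1 + 0.142)/(1 − 0.142)

VSWR ≈ 1.33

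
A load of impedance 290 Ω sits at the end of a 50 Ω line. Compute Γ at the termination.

Γ = 0.706

Γ = (Z_L − Z_0)/(Z_L + Z_0) = (290 − 50)/(290 + 50) = 240/340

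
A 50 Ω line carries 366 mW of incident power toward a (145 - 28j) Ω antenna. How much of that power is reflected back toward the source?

|Γ| = |(95 − j28)/(195 − j28)| = 0.503
|Γ|² = 0.253
P_refl = |Γ|²·P_inc = 92.5 mW, P_del = (1 − |Γ|²)·P_inc = 273 mW

P_reflected ≈ 92.5 mW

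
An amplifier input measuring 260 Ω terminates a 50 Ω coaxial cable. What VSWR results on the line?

Γ = (260 − 50)/(260 + 50) = 0.677
VSWR = (1 + 0.677)/(1 − 0.677)

VSWR ≈ 5.2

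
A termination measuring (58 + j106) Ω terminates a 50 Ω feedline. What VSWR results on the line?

VSWR ≈ 5.72

Γ = (Z_L − Z_0)/(Z_L + Z_0) = (8 + j106)/(108 + j106)
|Γ| = 106/151 = 0.702
VSWR = (1 + |Γ|)/(1 − |Γ|) = 1.7/0.298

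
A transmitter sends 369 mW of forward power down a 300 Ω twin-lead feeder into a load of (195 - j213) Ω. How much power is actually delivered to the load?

P_delivered ≈ 297 mW

|Γ| = |(-105 − j213)/(495 − j213)| = 0.441
|Γ|² = 0.194
P_refl = |Γ|²·P_inc = 71.7 mW, P_del = (1 − |Γ|²)·P_inc = 297 mW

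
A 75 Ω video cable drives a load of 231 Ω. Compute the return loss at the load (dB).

RL ≈ 5.85 dB

Γ = (231 − 75)/(231 + 75) = 0.51
RL = −20·log₁₀|Γ| = −20·log₁₀(0.51)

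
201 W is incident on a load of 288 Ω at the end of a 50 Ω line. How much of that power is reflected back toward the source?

P_reflected ≈ 99.7 W

Γ = (288 − 50)/(288 + 50) = 0.704
|Γ|² = 0.496
P_refl = |Γ|²·P_inc = 99.7 W, P_del = (1 − |Γ|²)·P_inc = 101 W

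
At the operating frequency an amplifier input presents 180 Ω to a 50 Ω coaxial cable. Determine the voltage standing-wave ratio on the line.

VSWR ≈ 3.6

Γ = (180 − 50)/(180 + 50) = 0.565
VSWR = (1 + 0.565)/(1 − 0.565)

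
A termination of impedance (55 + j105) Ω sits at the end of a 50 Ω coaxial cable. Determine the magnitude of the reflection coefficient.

Γ = (Z_L − Z_0)/(Z_L + Z_0) = (5 + j105)/(105 + j105)
|Γ| = 105/148

|Γ| ≈ 0.708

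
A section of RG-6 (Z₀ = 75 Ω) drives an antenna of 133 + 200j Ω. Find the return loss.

Γ = (58 + j200)/(208 + j200), |Γ| = 0.722
RL = −20·log₁₀|Γ| = −20·log₁₀(0.722)

RL ≈ 2.83 dB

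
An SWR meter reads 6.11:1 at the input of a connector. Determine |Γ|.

|Γ| ≈ 0.719

|Γ| = (S − 1)/(S + 1) = (6.11 − 1)/(6.11 + 1) = 5.11/7.11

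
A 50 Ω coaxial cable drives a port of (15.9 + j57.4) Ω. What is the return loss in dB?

Γ = (-34.1 + j57.4)/(65.9 + j57.4), |Γ| = 0.764
RL = −20·log₁₀|Γ| = −20·log₁₀(0.764)

RL ≈ 2.34 dB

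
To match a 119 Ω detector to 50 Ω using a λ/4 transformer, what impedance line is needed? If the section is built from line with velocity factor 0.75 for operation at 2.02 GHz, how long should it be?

Z_qwt ≈ 77.1 Ω; length ≈ 2.78 cm

Z_qwt = √(Z_0·R_L) = √(50 × 119) = √5950
λ = 0.75·c/f = 0.111 m, so l = λ/4 = 0.0278 m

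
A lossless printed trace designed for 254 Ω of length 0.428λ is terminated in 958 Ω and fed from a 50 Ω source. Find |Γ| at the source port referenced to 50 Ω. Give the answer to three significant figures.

βl = 2π × 0.428 = 154°
tan(βl) = -0.486
Z_in = Z_0·(Z_L + jZ_0·tanβl)/(Z_0 + jZ_L·tanβl) = 272 + j374 Ω
Γ_s = (Z_in − Z_s)/(Z_in + Z_s) = (222 + j374)/(322 + j374), |Γ_s| = 0.881

|Γ| ≈ 0.881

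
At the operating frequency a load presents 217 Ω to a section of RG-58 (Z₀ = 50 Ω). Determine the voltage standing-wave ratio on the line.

For a purely resistive load, VSWR = R_L/Z_0 or Z_0/R_L (whichever > 1) = 217/50

VSWR ≈ 4.34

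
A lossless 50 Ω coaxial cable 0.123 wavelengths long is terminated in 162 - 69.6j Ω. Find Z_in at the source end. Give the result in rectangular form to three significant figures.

βl = 2π × 0.123 = 44.3°
tan(βl) = tan(44.3°) = 0.975
Z_in = Z_0·(Z_L + jZ_0·tanβl)/(Z_0 + jZ_L·tanβl)
     = 50·(162 − j20.8)/(118 + j158)

Z_in ≈ 20.3 − j36.1 Ω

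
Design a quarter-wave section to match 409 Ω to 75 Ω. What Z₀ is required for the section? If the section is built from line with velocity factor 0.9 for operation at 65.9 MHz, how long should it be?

Z_qwt = √(Z_0·R_L) = √(75 × 409) = √30680
λ = 0.9·c/f = 4.1 m, so l = λ/4 = 1.02 m

Z_qwt ≈ 175 Ω; length ≈ 1.02 m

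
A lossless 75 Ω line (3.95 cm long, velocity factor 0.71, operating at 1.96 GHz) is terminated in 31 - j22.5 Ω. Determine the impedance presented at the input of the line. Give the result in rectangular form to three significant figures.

Z_in ≈ 111 − j86.3 Ω

λ = v/f = 0.71·c / 1.96 GHz = 0.109 m
βl = 2π·l/λ = 2π × 0.363 = 131°
tan(βl) = tan(131°) = -1.16
Z_in = Z_0·(Z_L + jZ_0·tanβl)/(Z_0 + jZ_L·tanβl)
     = 75·(31 − j109)/(49 − j35.8)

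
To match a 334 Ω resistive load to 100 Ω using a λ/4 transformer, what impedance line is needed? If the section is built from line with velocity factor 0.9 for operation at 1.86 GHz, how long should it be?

Z_qwt ≈ 183 Ω; length ≈ 3.63 cm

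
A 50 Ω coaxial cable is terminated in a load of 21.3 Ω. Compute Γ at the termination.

Γ = -0.403

Γ = (Z_L − Z_0)/(Z_L + Z_0) = (21.3 − 50)/(21.3 + 50) = -28.7/71.3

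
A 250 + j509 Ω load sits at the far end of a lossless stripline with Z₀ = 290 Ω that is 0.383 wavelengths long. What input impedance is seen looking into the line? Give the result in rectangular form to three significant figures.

Z_in ≈ 62.2 + j114 Ω

βl = 2π × 0.383 = 138°
tan(βl) = tan(138°) = -0.904
Z_in = Z_0·(Z_L + jZ_0·tanβl)/(Z_0 + jZ_L·tanβl)
     = 290·(250 + j247)/(750 − j226)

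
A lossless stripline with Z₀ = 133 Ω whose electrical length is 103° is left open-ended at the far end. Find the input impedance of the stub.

tan(βl) = -4.33
For an open-ended stub, Z_in = −jZ_0·cot(βl) = −jZ_0/tan(βl)

Z_in ≈ +j30.7 Ω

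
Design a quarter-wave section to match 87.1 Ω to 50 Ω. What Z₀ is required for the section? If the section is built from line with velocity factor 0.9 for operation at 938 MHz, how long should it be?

Z_qwt ≈ 66 Ω; length ≈ 7.2 cm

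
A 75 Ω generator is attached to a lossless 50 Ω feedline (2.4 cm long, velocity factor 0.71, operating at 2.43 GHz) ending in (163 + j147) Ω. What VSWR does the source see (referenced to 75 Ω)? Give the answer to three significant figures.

VSWR ≈ 9.08

λ = v/f = 0.71·c / 2.43 GHz = 0.0877 m
βl = 2π·l/λ = 2π × 0.274 = 98.6°
tan(βl) = -6.64
Z_in = Z_0·(Z_L + jZ_0·tanβl)/(Z_0 + jZ_L·tanβl) = 8.26 − j0.298 Ω
Γ_s = (Z_in − Z_s)/(Z_in + Z_s) = (-66.7 − j0.298)/(83.3 − j0.298), |Γ_s| = 0.802
VSWR = (1 + |Γ_s|)/(1 − |Γ_s|)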